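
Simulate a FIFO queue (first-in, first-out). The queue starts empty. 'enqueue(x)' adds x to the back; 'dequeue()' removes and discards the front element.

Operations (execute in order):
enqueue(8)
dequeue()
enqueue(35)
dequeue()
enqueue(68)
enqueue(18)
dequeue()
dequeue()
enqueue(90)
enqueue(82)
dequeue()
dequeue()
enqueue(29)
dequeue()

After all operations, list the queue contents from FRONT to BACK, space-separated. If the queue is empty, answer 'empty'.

enqueue(8): [8]
dequeue(): []
enqueue(35): [35]
dequeue(): []
enqueue(68): [68]
enqueue(18): [68, 18]
dequeue(): [18]
dequeue(): []
enqueue(90): [90]
enqueue(82): [90, 82]
dequeue(): [82]
dequeue(): []
enqueue(29): [29]
dequeue(): []

Answer: empty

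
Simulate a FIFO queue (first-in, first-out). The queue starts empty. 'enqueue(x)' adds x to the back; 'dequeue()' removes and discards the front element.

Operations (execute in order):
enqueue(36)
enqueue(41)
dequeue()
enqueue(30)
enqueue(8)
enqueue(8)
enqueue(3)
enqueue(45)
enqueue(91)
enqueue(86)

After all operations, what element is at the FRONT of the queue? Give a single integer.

Answer: 41

Derivation:
enqueue(36): queue = [36]
enqueue(41): queue = [36, 41]
dequeue(): queue = [41]
enqueue(30): queue = [41, 30]
enqueue(8): queue = [41, 30, 8]
enqueue(8): queue = [41, 30, 8, 8]
enqueue(3): queue = [41, 30, 8, 8, 3]
enqueue(45): queue = [41, 30, 8, 8, 3, 45]
enqueue(91): queue = [41, 30, 8, 8, 3, 45, 91]
enqueue(86): queue = [41, 30, 8, 8, 3, 45, 91, 86]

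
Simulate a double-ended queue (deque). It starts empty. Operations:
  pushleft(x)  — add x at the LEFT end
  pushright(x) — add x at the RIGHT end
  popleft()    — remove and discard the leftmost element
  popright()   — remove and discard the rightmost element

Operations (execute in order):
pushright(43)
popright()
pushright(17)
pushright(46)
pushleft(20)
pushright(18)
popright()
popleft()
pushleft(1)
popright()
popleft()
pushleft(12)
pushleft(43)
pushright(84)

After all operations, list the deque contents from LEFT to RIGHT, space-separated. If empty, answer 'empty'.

Answer: 43 12 17 84

Derivation:
pushright(43): [43]
popright(): []
pushright(17): [17]
pushright(46): [17, 46]
pushleft(20): [20, 17, 46]
pushright(18): [20, 17, 46, 18]
popright(): [20, 17, 46]
popleft(): [17, 46]
pushleft(1): [1, 17, 46]
popright(): [1, 17]
popleft(): [17]
pushleft(12): [12, 17]
pushleft(43): [43, 12, 17]
pushright(84): [43, 12, 17, 84]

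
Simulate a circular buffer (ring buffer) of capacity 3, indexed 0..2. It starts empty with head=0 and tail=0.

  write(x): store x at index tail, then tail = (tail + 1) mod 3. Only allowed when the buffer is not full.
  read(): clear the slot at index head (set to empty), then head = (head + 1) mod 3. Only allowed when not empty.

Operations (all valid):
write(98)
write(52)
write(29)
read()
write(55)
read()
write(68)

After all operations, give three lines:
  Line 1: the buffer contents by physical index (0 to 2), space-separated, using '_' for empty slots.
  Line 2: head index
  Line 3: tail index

Answer: 55 68 29
2
2

Derivation:
write(98): buf=[98 _ _], head=0, tail=1, size=1
write(52): buf=[98 52 _], head=0, tail=2, size=2
write(29): buf=[98 52 29], head=0, tail=0, size=3
read(): buf=[_ 52 29], head=1, tail=0, size=2
write(55): buf=[55 52 29], head=1, tail=1, size=3
read(): buf=[55 _ 29], head=2, tail=1, size=2
write(68): buf=[55 68 29], head=2, tail=2, size=3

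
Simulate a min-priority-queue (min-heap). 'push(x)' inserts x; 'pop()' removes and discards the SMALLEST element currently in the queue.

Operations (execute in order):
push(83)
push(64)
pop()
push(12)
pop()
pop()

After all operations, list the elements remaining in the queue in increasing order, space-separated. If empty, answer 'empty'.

push(83): heap contents = [83]
push(64): heap contents = [64, 83]
pop() → 64: heap contents = [83]
push(12): heap contents = [12, 83]
pop() → 12: heap contents = [83]
pop() → 83: heap contents = []

Answer: empty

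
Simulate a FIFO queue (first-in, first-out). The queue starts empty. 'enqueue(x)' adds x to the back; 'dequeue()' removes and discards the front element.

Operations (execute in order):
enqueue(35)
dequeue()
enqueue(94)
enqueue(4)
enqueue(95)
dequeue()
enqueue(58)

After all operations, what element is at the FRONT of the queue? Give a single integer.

enqueue(35): queue = [35]
dequeue(): queue = []
enqueue(94): queue = [94]
enqueue(4): queue = [94, 4]
enqueue(95): queue = [94, 4, 95]
dequeue(): queue = [4, 95]
enqueue(58): queue = [4, 95, 58]

Answer: 4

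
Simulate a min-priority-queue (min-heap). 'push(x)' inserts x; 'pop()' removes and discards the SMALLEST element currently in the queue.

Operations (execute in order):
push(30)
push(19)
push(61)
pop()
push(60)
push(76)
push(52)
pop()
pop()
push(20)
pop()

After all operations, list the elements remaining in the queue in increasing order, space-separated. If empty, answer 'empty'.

Answer: 60 61 76

Derivation:
push(30): heap contents = [30]
push(19): heap contents = [19, 30]
push(61): heap contents = [19, 30, 61]
pop() → 19: heap contents = [30, 61]
push(60): heap contents = [30, 60, 61]
push(76): heap contents = [30, 60, 61, 76]
push(52): heap contents = [30, 52, 60, 61, 76]
pop() → 30: heap contents = [52, 60, 61, 76]
pop() → 52: heap contents = [60, 61, 76]
push(20): heap contents = [20, 60, 61, 76]
pop() → 20: heap contents = [60, 61, 76]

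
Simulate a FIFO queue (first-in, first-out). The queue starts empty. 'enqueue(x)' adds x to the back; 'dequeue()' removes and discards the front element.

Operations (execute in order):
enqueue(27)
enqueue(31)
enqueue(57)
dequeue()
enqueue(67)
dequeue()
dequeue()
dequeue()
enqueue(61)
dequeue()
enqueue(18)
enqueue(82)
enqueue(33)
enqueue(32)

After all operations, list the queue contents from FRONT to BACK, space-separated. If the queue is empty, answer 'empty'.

Answer: 18 82 33 32

Derivation:
enqueue(27): [27]
enqueue(31): [27, 31]
enqueue(57): [27, 31, 57]
dequeue(): [31, 57]
enqueue(67): [31, 57, 67]
dequeue(): [57, 67]
dequeue(): [67]
dequeue(): []
enqueue(61): [61]
dequeue(): []
enqueue(18): [18]
enqueue(82): [18, 82]
enqueue(33): [18, 82, 33]
enqueue(32): [18, 82, 33, 32]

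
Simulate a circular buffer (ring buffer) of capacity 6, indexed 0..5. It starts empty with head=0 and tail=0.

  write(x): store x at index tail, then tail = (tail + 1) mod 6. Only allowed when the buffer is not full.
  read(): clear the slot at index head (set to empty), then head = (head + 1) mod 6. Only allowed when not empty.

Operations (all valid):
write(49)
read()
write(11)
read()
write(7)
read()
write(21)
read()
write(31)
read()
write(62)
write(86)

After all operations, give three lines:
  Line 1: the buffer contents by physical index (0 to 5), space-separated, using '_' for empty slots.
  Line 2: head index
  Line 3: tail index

write(49): buf=[49 _ _ _ _ _], head=0, tail=1, size=1
read(): buf=[_ _ _ _ _ _], head=1, tail=1, size=0
write(11): buf=[_ 11 _ _ _ _], head=1, tail=2, size=1
read(): buf=[_ _ _ _ _ _], head=2, tail=2, size=0
write(7): buf=[_ _ 7 _ _ _], head=2, tail=3, size=1
read(): buf=[_ _ _ _ _ _], head=3, tail=3, size=0
write(21): buf=[_ _ _ 21 _ _], head=3, tail=4, size=1
read(): buf=[_ _ _ _ _ _], head=4, tail=4, size=0
write(31): buf=[_ _ _ _ 31 _], head=4, tail=5, size=1
read(): buf=[_ _ _ _ _ _], head=5, tail=5, size=0
write(62): buf=[_ _ _ _ _ 62], head=5, tail=0, size=1
write(86): buf=[86 _ _ _ _ 62], head=5, tail=1, size=2

Answer: 86 _ _ _ _ 62
5
1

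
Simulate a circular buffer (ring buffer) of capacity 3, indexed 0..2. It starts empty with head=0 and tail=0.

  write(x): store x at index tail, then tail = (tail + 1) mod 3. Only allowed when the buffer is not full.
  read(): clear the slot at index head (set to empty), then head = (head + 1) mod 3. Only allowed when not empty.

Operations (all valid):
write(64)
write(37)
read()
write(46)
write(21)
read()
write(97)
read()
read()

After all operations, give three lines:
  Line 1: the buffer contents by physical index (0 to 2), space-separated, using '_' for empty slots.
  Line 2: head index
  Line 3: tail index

Answer: _ 97 _
1
2

Derivation:
write(64): buf=[64 _ _], head=0, tail=1, size=1
write(37): buf=[64 37 _], head=0, tail=2, size=2
read(): buf=[_ 37 _], head=1, tail=2, size=1
write(46): buf=[_ 37 46], head=1, tail=0, size=2
write(21): buf=[21 37 46], head=1, tail=1, size=3
read(): buf=[21 _ 46], head=2, tail=1, size=2
write(97): buf=[21 97 46], head=2, tail=2, size=3
read(): buf=[21 97 _], head=0, tail=2, size=2
read(): buf=[_ 97 _], head=1, tail=2, size=1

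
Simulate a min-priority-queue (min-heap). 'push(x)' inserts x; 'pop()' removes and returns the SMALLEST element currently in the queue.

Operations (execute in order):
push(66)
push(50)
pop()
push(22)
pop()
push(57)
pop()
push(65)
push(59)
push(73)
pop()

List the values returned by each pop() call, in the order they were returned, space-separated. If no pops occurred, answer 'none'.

push(66): heap contents = [66]
push(50): heap contents = [50, 66]
pop() → 50: heap contents = [66]
push(22): heap contents = [22, 66]
pop() → 22: heap contents = [66]
push(57): heap contents = [57, 66]
pop() → 57: heap contents = [66]
push(65): heap contents = [65, 66]
push(59): heap contents = [59, 65, 66]
push(73): heap contents = [59, 65, 66, 73]
pop() → 59: heap contents = [65, 66, 73]

Answer: 50 22 57 59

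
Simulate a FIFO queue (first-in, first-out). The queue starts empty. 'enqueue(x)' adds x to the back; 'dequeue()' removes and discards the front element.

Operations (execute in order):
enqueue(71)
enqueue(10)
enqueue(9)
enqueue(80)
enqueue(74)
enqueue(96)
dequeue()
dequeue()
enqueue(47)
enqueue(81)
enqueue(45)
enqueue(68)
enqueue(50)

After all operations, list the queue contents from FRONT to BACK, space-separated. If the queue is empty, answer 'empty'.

Answer: 9 80 74 96 47 81 45 68 50

Derivation:
enqueue(71): [71]
enqueue(10): [71, 10]
enqueue(9): [71, 10, 9]
enqueue(80): [71, 10, 9, 80]
enqueue(74): [71, 10, 9, 80, 74]
enqueue(96): [71, 10, 9, 80, 74, 96]
dequeue(): [10, 9, 80, 74, 96]
dequeue(): [9, 80, 74, 96]
enqueue(47): [9, 80, 74, 96, 47]
enqueue(81): [9, 80, 74, 96, 47, 81]
enqueue(45): [9, 80, 74, 96, 47, 81, 45]
enqueue(68): [9, 80, 74, 96, 47, 81, 45, 68]
enqueue(50): [9, 80, 74, 96, 47, 81, 45, 68, 50]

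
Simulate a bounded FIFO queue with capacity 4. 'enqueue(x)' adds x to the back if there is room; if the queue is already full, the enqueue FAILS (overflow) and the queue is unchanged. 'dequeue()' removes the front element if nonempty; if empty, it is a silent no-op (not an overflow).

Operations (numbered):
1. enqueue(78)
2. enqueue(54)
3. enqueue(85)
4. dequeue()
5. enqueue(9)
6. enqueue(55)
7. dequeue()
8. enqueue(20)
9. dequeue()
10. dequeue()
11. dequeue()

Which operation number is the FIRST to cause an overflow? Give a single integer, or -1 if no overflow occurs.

Answer: -1

Derivation:
1. enqueue(78): size=1
2. enqueue(54): size=2
3. enqueue(85): size=3
4. dequeue(): size=2
5. enqueue(9): size=3
6. enqueue(55): size=4
7. dequeue(): size=3
8. enqueue(20): size=4
9. dequeue(): size=3
10. dequeue(): size=2
11. dequeue(): size=1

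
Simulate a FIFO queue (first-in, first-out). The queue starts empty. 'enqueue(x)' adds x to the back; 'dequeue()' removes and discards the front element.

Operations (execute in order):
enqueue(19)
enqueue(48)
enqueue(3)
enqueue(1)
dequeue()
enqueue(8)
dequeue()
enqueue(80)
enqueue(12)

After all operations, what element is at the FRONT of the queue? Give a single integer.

Answer: 3

Derivation:
enqueue(19): queue = [19]
enqueue(48): queue = [19, 48]
enqueue(3): queue = [19, 48, 3]
enqueue(1): queue = [19, 48, 3, 1]
dequeue(): queue = [48, 3, 1]
enqueue(8): queue = [48, 3, 1, 8]
dequeue(): queue = [3, 1, 8]
enqueue(80): queue = [3, 1, 8, 80]
enqueue(12): queue = [3, 1, 8, 80, 12]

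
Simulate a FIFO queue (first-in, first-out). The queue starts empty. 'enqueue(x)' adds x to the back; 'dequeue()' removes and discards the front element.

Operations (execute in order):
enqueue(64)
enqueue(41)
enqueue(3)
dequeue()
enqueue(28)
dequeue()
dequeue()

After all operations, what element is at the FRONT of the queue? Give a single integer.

enqueue(64): queue = [64]
enqueue(41): queue = [64, 41]
enqueue(3): queue = [64, 41, 3]
dequeue(): queue = [41, 3]
enqueue(28): queue = [41, 3, 28]
dequeue(): queue = [3, 28]
dequeue(): queue = [28]

Answer: 28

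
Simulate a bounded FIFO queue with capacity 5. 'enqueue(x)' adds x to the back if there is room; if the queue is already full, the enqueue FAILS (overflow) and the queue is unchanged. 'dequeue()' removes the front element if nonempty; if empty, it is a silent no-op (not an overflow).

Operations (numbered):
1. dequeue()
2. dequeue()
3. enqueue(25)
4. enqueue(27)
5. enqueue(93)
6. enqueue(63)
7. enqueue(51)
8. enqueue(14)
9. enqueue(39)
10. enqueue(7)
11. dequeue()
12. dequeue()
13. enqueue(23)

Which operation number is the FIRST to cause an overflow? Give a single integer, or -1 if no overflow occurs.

Answer: 8

Derivation:
1. dequeue(): empty, no-op, size=0
2. dequeue(): empty, no-op, size=0
3. enqueue(25): size=1
4. enqueue(27): size=2
5. enqueue(93): size=3
6. enqueue(63): size=4
7. enqueue(51): size=5
8. enqueue(14): size=5=cap → OVERFLOW (fail)
9. enqueue(39): size=5=cap → OVERFLOW (fail)
10. enqueue(7): size=5=cap → OVERFLOW (fail)
11. dequeue(): size=4
12. dequeue(): size=3
13. enqueue(23): size=4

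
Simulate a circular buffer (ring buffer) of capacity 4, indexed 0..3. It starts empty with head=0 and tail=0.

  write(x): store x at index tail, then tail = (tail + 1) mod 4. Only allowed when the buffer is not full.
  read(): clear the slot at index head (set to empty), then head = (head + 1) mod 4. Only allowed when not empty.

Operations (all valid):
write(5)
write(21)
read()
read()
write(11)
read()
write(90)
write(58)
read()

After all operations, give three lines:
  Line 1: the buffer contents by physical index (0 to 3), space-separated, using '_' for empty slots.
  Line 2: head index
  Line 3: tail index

write(5): buf=[5 _ _ _], head=0, tail=1, size=1
write(21): buf=[5 21 _ _], head=0, tail=2, size=2
read(): buf=[_ 21 _ _], head=1, tail=2, size=1
read(): buf=[_ _ _ _], head=2, tail=2, size=0
write(11): buf=[_ _ 11 _], head=2, tail=3, size=1
read(): buf=[_ _ _ _], head=3, tail=3, size=0
write(90): buf=[_ _ _ 90], head=3, tail=0, size=1
write(58): buf=[58 _ _ 90], head=3, tail=1, size=2
read(): buf=[58 _ _ _], head=0, tail=1, size=1

Answer: 58 _ _ _
0
1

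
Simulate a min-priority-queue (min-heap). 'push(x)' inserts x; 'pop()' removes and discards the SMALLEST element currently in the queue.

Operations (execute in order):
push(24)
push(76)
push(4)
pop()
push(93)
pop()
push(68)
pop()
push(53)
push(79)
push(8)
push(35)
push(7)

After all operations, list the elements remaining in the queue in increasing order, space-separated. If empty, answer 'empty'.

Answer: 7 8 35 53 76 79 93

Derivation:
push(24): heap contents = [24]
push(76): heap contents = [24, 76]
push(4): heap contents = [4, 24, 76]
pop() → 4: heap contents = [24, 76]
push(93): heap contents = [24, 76, 93]
pop() → 24: heap contents = [76, 93]
push(68): heap contents = [68, 76, 93]
pop() → 68: heap contents = [76, 93]
push(53): heap contents = [53, 76, 93]
push(79): heap contents = [53, 76, 79, 93]
push(8): heap contents = [8, 53, 76, 79, 93]
push(35): heap contents = [8, 35, 53, 76, 79, 93]
push(7): heap contents = [7, 8, 35, 53, 76, 79, 93]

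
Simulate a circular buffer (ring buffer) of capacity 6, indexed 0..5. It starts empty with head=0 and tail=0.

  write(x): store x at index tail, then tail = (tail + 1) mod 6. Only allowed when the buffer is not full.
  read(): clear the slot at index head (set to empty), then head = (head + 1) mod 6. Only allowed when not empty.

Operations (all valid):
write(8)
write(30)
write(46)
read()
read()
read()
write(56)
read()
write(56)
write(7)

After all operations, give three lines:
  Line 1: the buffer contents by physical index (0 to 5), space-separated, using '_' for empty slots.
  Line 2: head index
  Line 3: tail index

Answer: _ _ _ _ 56 7
4
0

Derivation:
write(8): buf=[8 _ _ _ _ _], head=0, tail=1, size=1
write(30): buf=[8 30 _ _ _ _], head=0, tail=2, size=2
write(46): buf=[8 30 46 _ _ _], head=0, tail=3, size=3
read(): buf=[_ 30 46 _ _ _], head=1, tail=3, size=2
read(): buf=[_ _ 46 _ _ _], head=2, tail=3, size=1
read(): buf=[_ _ _ _ _ _], head=3, tail=3, size=0
write(56): buf=[_ _ _ 56 _ _], head=3, tail=4, size=1
read(): buf=[_ _ _ _ _ _], head=4, tail=4, size=0
write(56): buf=[_ _ _ _ 56 _], head=4, tail=5, size=1
write(7): buf=[_ _ _ _ 56 7], head=4, tail=0, size=2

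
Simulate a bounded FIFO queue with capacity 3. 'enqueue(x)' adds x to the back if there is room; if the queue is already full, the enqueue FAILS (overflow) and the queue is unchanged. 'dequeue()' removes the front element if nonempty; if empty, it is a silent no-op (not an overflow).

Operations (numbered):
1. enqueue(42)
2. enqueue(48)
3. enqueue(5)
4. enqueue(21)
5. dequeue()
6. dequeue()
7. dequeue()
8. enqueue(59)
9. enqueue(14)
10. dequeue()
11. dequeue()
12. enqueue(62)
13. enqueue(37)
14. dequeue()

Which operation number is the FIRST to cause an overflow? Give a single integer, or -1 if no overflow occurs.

1. enqueue(42): size=1
2. enqueue(48): size=2
3. enqueue(5): size=3
4. enqueue(21): size=3=cap → OVERFLOW (fail)
5. dequeue(): size=2
6. dequeue(): size=1
7. dequeue(): size=0
8. enqueue(59): size=1
9. enqueue(14): size=2
10. dequeue(): size=1
11. dequeue(): size=0
12. enqueue(62): size=1
13. enqueue(37): size=2
14. dequeue(): size=1

Answer: 4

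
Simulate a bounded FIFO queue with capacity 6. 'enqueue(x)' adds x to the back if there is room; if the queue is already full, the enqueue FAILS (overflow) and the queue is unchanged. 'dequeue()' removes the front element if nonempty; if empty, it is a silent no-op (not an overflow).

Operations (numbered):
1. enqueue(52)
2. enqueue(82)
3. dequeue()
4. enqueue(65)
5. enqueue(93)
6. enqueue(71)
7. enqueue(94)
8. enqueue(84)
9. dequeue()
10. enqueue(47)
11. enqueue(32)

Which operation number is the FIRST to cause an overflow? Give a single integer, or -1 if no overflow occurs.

1. enqueue(52): size=1
2. enqueue(82): size=2
3. dequeue(): size=1
4. enqueue(65): size=2
5. enqueue(93): size=3
6. enqueue(71): size=4
7. enqueue(94): size=5
8. enqueue(84): size=6
9. dequeue(): size=5
10. enqueue(47): size=6
11. enqueue(32): size=6=cap → OVERFLOW (fail)

Answer: 11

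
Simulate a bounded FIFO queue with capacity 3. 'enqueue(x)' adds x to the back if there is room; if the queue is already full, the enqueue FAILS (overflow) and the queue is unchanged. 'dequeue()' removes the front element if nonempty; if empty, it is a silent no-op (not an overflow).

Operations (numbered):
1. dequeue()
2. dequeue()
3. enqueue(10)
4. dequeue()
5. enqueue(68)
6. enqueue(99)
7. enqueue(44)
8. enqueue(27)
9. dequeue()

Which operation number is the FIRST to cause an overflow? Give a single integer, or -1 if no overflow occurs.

Answer: 8

Derivation:
1. dequeue(): empty, no-op, size=0
2. dequeue(): empty, no-op, size=0
3. enqueue(10): size=1
4. dequeue(): size=0
5. enqueue(68): size=1
6. enqueue(99): size=2
7. enqueue(44): size=3
8. enqueue(27): size=3=cap → OVERFLOW (fail)
9. dequeue(): size=2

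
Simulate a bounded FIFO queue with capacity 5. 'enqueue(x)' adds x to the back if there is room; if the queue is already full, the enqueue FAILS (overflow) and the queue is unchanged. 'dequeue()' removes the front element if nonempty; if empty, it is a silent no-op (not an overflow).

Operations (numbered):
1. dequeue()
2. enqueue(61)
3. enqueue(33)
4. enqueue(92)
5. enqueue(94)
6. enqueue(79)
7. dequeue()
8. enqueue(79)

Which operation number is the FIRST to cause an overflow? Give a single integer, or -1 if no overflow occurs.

Answer: -1

Derivation:
1. dequeue(): empty, no-op, size=0
2. enqueue(61): size=1
3. enqueue(33): size=2
4. enqueue(92): size=3
5. enqueue(94): size=4
6. enqueue(79): size=5
7. dequeue(): size=4
8. enqueue(79): size=5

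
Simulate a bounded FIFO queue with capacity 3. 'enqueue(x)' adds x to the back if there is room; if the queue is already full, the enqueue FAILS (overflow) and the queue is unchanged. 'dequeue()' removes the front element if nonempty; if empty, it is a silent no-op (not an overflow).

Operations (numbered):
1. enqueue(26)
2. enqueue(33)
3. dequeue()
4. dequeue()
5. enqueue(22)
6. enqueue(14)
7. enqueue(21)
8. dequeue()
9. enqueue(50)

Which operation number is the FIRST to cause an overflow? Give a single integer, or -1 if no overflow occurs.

Answer: -1

Derivation:
1. enqueue(26): size=1
2. enqueue(33): size=2
3. dequeue(): size=1
4. dequeue(): size=0
5. enqueue(22): size=1
6. enqueue(14): size=2
7. enqueue(21): size=3
8. dequeue(): size=2
9. enqueue(50): size=3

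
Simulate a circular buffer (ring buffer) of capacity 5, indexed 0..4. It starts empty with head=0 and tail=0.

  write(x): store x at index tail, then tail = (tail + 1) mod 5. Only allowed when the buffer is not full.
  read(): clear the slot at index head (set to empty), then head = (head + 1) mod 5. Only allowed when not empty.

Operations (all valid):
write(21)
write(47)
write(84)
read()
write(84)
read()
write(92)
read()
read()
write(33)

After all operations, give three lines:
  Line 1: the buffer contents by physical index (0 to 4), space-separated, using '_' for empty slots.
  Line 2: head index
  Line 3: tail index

write(21): buf=[21 _ _ _ _], head=0, tail=1, size=1
write(47): buf=[21 47 _ _ _], head=0, tail=2, size=2
write(84): buf=[21 47 84 _ _], head=0, tail=3, size=3
read(): buf=[_ 47 84 _ _], head=1, tail=3, size=2
write(84): buf=[_ 47 84 84 _], head=1, tail=4, size=3
read(): buf=[_ _ 84 84 _], head=2, tail=4, size=2
write(92): buf=[_ _ 84 84 92], head=2, tail=0, size=3
read(): buf=[_ _ _ 84 92], head=3, tail=0, size=2
read(): buf=[_ _ _ _ 92], head=4, tail=0, size=1
write(33): buf=[33 _ _ _ 92], head=4, tail=1, size=2

Answer: 33 _ _ _ 92
4
1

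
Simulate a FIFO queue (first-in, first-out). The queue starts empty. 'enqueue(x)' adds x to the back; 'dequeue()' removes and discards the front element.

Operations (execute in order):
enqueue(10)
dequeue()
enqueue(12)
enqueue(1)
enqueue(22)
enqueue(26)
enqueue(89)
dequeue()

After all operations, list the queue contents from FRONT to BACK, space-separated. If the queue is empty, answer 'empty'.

enqueue(10): [10]
dequeue(): []
enqueue(12): [12]
enqueue(1): [12, 1]
enqueue(22): [12, 1, 22]
enqueue(26): [12, 1, 22, 26]
enqueue(89): [12, 1, 22, 26, 89]
dequeue(): [1, 22, 26, 89]

Answer: 1 22 26 89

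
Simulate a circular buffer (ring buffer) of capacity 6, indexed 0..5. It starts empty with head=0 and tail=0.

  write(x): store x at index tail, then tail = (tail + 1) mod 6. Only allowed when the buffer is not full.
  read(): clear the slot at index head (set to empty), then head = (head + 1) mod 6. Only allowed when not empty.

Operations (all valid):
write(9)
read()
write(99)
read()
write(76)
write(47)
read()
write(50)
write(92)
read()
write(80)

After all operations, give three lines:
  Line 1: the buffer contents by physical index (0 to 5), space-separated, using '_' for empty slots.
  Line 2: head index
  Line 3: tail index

Answer: 80 _ _ _ 50 92
4
1

Derivation:
write(9): buf=[9 _ _ _ _ _], head=0, tail=1, size=1
read(): buf=[_ _ _ _ _ _], head=1, tail=1, size=0
write(99): buf=[_ 99 _ _ _ _], head=1, tail=2, size=1
read(): buf=[_ _ _ _ _ _], head=2, tail=2, size=0
write(76): buf=[_ _ 76 _ _ _], head=2, tail=3, size=1
write(47): buf=[_ _ 76 47 _ _], head=2, tail=4, size=2
read(): buf=[_ _ _ 47 _ _], head=3, tail=4, size=1
write(50): buf=[_ _ _ 47 50 _], head=3, tail=5, size=2
write(92): buf=[_ _ _ 47 50 92], head=3, tail=0, size=3
read(): buf=[_ _ _ _ 50 92], head=4, tail=0, size=2
write(80): buf=[80 _ _ _ 50 92], head=4, tail=1, size=3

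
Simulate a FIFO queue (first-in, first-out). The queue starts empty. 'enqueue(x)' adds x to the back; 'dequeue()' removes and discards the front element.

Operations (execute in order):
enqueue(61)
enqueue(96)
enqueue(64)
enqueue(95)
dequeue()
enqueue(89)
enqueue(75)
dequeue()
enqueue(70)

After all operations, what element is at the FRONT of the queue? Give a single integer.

enqueue(61): queue = [61]
enqueue(96): queue = [61, 96]
enqueue(64): queue = [61, 96, 64]
enqueue(95): queue = [61, 96, 64, 95]
dequeue(): queue = [96, 64, 95]
enqueue(89): queue = [96, 64, 95, 89]
enqueue(75): queue = [96, 64, 95, 89, 75]
dequeue(): queue = [64, 95, 89, 75]
enqueue(70): queue = [64, 95, 89, 75, 70]

Answer: 64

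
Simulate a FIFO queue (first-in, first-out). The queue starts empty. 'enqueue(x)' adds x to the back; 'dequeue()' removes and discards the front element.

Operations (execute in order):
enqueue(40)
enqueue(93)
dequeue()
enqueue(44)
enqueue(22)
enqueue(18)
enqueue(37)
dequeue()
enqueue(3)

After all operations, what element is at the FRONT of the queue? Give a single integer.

enqueue(40): queue = [40]
enqueue(93): queue = [40, 93]
dequeue(): queue = [93]
enqueue(44): queue = [93, 44]
enqueue(22): queue = [93, 44, 22]
enqueue(18): queue = [93, 44, 22, 18]
enqueue(37): queue = [93, 44, 22, 18, 37]
dequeue(): queue = [44, 22, 18, 37]
enqueue(3): queue = [44, 22, 18, 37, 3]

Answer: 44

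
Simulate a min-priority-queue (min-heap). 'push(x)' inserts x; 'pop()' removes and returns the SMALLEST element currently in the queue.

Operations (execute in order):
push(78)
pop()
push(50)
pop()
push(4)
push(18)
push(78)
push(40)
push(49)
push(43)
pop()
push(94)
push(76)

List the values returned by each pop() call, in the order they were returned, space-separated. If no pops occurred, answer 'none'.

push(78): heap contents = [78]
pop() → 78: heap contents = []
push(50): heap contents = [50]
pop() → 50: heap contents = []
push(4): heap contents = [4]
push(18): heap contents = [4, 18]
push(78): heap contents = [4, 18, 78]
push(40): heap contents = [4, 18, 40, 78]
push(49): heap contents = [4, 18, 40, 49, 78]
push(43): heap contents = [4, 18, 40, 43, 49, 78]
pop() → 4: heap contents = [18, 40, 43, 49, 78]
push(94): heap contents = [18, 40, 43, 49, 78, 94]
push(76): heap contents = [18, 40, 43, 49, 76, 78, 94]

Answer: 78 50 4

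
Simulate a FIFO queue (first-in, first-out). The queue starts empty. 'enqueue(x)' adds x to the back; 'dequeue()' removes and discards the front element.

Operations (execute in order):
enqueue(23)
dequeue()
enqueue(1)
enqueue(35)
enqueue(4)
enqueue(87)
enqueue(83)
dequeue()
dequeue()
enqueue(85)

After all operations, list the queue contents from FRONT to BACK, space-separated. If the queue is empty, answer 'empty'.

Answer: 4 87 83 85

Derivation:
enqueue(23): [23]
dequeue(): []
enqueue(1): [1]
enqueue(35): [1, 35]
enqueue(4): [1, 35, 4]
enqueue(87): [1, 35, 4, 87]
enqueue(83): [1, 35, 4, 87, 83]
dequeue(): [35, 4, 87, 83]
dequeue(): [4, 87, 83]
enqueue(85): [4, 87, 83, 85]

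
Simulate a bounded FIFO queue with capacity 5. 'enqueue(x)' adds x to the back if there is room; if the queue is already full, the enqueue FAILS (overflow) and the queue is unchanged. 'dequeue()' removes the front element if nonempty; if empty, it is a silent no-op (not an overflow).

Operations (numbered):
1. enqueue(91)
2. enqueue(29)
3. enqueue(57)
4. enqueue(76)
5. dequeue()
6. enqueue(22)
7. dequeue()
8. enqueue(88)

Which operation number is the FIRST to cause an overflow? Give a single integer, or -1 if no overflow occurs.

Answer: -1

Derivation:
1. enqueue(91): size=1
2. enqueue(29): size=2
3. enqueue(57): size=3
4. enqueue(76): size=4
5. dequeue(): size=3
6. enqueue(22): size=4
7. dequeue(): size=3
8. enqueue(88): size=4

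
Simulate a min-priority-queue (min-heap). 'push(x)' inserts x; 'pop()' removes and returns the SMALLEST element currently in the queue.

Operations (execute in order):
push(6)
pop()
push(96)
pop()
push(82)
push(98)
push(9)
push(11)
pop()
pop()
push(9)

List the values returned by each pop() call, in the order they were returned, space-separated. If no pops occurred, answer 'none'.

Answer: 6 96 9 11

Derivation:
push(6): heap contents = [6]
pop() → 6: heap contents = []
push(96): heap contents = [96]
pop() → 96: heap contents = []
push(82): heap contents = [82]
push(98): heap contents = [82, 98]
push(9): heap contents = [9, 82, 98]
push(11): heap contents = [9, 11, 82, 98]
pop() → 9: heap contents = [11, 82, 98]
pop() → 11: heap contents = [82, 98]
push(9): heap contents = [9, 82, 98]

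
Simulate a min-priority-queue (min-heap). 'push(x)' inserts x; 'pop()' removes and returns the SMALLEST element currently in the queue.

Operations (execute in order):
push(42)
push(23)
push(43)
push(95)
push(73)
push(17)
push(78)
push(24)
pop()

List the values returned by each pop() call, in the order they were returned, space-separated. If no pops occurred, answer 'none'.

Answer: 17

Derivation:
push(42): heap contents = [42]
push(23): heap contents = [23, 42]
push(43): heap contents = [23, 42, 43]
push(95): heap contents = [23, 42, 43, 95]
push(73): heap contents = [23, 42, 43, 73, 95]
push(17): heap contents = [17, 23, 42, 43, 73, 95]
push(78): heap contents = [17, 23, 42, 43, 73, 78, 95]
push(24): heap contents = [17, 23, 24, 42, 43, 73, 78, 95]
pop() → 17: heap contents = [23, 24, 42, 43, 73, 78, 95]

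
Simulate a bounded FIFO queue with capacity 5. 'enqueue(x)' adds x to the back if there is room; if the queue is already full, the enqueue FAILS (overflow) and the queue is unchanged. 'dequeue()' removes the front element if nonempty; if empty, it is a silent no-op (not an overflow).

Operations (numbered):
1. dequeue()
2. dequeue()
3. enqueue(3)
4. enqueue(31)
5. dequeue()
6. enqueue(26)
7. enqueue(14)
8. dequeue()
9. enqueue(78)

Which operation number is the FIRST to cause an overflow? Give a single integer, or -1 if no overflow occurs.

1. dequeue(): empty, no-op, size=0
2. dequeue(): empty, no-op, size=0
3. enqueue(3): size=1
4. enqueue(31): size=2
5. dequeue(): size=1
6. enqueue(26): size=2
7. enqueue(14): size=3
8. dequeue(): size=2
9. enqueue(78): size=3

Answer: -1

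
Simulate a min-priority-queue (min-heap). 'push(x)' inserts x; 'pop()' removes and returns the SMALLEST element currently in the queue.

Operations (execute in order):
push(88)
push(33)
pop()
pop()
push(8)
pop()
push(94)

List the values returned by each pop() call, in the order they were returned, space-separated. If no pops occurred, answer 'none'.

push(88): heap contents = [88]
push(33): heap contents = [33, 88]
pop() → 33: heap contents = [88]
pop() → 88: heap contents = []
push(8): heap contents = [8]
pop() → 8: heap contents = []
push(94): heap contents = [94]

Answer: 33 88 8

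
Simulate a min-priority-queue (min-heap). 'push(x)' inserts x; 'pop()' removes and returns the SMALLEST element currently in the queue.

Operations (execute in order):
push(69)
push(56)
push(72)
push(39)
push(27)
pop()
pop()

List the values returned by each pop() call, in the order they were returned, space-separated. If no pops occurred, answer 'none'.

push(69): heap contents = [69]
push(56): heap contents = [56, 69]
push(72): heap contents = [56, 69, 72]
push(39): heap contents = [39, 56, 69, 72]
push(27): heap contents = [27, 39, 56, 69, 72]
pop() → 27: heap contents = [39, 56, 69, 72]
pop() → 39: heap contents = [56, 69, 72]

Answer: 27 39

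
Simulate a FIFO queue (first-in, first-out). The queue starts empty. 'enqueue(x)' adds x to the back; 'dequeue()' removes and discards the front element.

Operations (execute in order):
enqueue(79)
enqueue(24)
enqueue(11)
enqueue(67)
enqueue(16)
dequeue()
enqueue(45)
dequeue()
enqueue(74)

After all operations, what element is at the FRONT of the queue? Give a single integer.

Answer: 11

Derivation:
enqueue(79): queue = [79]
enqueue(24): queue = [79, 24]
enqueue(11): queue = [79, 24, 11]
enqueue(67): queue = [79, 24, 11, 67]
enqueue(16): queue = [79, 24, 11, 67, 16]
dequeue(): queue = [24, 11, 67, 16]
enqueue(45): queue = [24, 11, 67, 16, 45]
dequeue(): queue = [11, 67, 16, 45]
enqueue(74): queue = [11, 67, 16, 45, 74]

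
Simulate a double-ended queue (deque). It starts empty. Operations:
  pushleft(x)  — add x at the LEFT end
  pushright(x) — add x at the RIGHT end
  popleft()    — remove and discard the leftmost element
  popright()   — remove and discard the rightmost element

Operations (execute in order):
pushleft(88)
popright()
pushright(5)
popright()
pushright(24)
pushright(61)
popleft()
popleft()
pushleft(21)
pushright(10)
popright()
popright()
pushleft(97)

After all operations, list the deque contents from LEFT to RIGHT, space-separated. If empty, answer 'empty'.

pushleft(88): [88]
popright(): []
pushright(5): [5]
popright(): []
pushright(24): [24]
pushright(61): [24, 61]
popleft(): [61]
popleft(): []
pushleft(21): [21]
pushright(10): [21, 10]
popright(): [21]
popright(): []
pushleft(97): [97]

Answer: 97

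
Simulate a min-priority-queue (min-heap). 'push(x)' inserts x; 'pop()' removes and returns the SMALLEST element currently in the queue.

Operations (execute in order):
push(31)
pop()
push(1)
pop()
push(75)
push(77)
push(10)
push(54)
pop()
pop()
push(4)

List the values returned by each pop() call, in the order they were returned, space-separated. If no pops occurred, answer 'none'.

Answer: 31 1 10 54

Derivation:
push(31): heap contents = [31]
pop() → 31: heap contents = []
push(1): heap contents = [1]
pop() → 1: heap contents = []
push(75): heap contents = [75]
push(77): heap contents = [75, 77]
push(10): heap contents = [10, 75, 77]
push(54): heap contents = [10, 54, 75, 77]
pop() → 10: heap contents = [54, 75, 77]
pop() → 54: heap contents = [75, 77]
push(4): heap contents = [4, 75, 77]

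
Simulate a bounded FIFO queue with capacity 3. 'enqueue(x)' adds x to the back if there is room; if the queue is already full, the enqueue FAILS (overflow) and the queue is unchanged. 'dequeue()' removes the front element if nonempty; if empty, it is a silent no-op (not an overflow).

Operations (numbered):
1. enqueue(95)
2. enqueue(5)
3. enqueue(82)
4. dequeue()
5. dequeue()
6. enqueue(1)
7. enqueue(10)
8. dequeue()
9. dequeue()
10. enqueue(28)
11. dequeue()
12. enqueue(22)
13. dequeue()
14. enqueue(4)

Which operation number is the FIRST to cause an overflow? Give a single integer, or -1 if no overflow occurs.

Answer: -1

Derivation:
1. enqueue(95): size=1
2. enqueue(5): size=2
3. enqueue(82): size=3
4. dequeue(): size=2
5. dequeue(): size=1
6. enqueue(1): size=2
7. enqueue(10): size=3
8. dequeue(): size=2
9. dequeue(): size=1
10. enqueue(28): size=2
11. dequeue(): size=1
12. enqueue(22): size=2
13. dequeue(): size=1
14. enqueue(4): size=2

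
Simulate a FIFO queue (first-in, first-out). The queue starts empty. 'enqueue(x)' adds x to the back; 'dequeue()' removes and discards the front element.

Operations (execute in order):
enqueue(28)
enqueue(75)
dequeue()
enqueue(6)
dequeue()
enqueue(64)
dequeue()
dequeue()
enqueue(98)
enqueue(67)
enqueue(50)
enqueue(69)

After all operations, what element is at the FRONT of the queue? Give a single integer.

enqueue(28): queue = [28]
enqueue(75): queue = [28, 75]
dequeue(): queue = [75]
enqueue(6): queue = [75, 6]
dequeue(): queue = [6]
enqueue(64): queue = [6, 64]
dequeue(): queue = [64]
dequeue(): queue = []
enqueue(98): queue = [98]
enqueue(67): queue = [98, 67]
enqueue(50): queue = [98, 67, 50]
enqueue(69): queue = [98, 67, 50, 69]

Answer: 98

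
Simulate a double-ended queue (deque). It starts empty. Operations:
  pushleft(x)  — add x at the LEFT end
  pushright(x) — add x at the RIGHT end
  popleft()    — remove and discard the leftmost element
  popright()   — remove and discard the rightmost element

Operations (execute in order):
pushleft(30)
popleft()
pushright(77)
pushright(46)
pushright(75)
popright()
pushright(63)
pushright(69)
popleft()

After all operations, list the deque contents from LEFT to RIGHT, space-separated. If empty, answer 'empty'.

pushleft(30): [30]
popleft(): []
pushright(77): [77]
pushright(46): [77, 46]
pushright(75): [77, 46, 75]
popright(): [77, 46]
pushright(63): [77, 46, 63]
pushright(69): [77, 46, 63, 69]
popleft(): [46, 63, 69]

Answer: 46 63 69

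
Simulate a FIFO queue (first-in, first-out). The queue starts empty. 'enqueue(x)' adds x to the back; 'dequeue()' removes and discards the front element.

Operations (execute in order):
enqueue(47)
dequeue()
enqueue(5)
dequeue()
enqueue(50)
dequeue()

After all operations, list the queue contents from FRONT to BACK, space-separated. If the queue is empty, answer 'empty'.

enqueue(47): [47]
dequeue(): []
enqueue(5): [5]
dequeue(): []
enqueue(50): [50]
dequeue(): []

Answer: empty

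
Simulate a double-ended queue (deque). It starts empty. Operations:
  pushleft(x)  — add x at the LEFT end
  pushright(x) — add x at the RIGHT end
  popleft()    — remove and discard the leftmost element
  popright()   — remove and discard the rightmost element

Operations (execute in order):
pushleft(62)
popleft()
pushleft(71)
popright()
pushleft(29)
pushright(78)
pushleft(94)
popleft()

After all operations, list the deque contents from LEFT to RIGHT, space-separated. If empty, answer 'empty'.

pushleft(62): [62]
popleft(): []
pushleft(71): [71]
popright(): []
pushleft(29): [29]
pushright(78): [29, 78]
pushleft(94): [94, 29, 78]
popleft(): [29, 78]

Answer: 29 78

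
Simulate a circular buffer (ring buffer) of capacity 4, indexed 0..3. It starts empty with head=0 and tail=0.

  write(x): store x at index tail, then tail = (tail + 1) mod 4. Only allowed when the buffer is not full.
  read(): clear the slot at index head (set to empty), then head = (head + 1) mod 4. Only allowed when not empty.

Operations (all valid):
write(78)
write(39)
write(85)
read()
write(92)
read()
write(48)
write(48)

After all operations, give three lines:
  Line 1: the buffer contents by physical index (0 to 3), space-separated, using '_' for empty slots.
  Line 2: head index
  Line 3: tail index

write(78): buf=[78 _ _ _], head=0, tail=1, size=1
write(39): buf=[78 39 _ _], head=0, tail=2, size=2
write(85): buf=[78 39 85 _], head=0, tail=3, size=3
read(): buf=[_ 39 85 _], head=1, tail=3, size=2
write(92): buf=[_ 39 85 92], head=1, tail=0, size=3
read(): buf=[_ _ 85 92], head=2, tail=0, size=2
write(48): buf=[48 _ 85 92], head=2, tail=1, size=3
write(48): buf=[48 48 85 92], head=2, tail=2, size=4

Answer: 48 48 85 92
2
2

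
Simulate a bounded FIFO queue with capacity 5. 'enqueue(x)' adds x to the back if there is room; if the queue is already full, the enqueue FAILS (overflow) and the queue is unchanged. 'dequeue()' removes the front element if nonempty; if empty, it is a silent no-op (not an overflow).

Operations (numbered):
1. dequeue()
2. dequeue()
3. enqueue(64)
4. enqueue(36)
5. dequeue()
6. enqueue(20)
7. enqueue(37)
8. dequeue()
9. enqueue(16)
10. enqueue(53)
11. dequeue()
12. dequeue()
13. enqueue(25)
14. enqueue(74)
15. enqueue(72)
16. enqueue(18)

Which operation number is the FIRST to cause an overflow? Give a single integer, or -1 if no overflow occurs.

Answer: 16

Derivation:
1. dequeue(): empty, no-op, size=0
2. dequeue(): empty, no-op, size=0
3. enqueue(64): size=1
4. enqueue(36): size=2
5. dequeue(): size=1
6. enqueue(20): size=2
7. enqueue(37): size=3
8. dequeue(): size=2
9. enqueue(16): size=3
10. enqueue(53): size=4
11. dequeue(): size=3
12. dequeue(): size=2
13. enqueue(25): size=3
14. enqueue(74): size=4
15. enqueue(72): size=5
16. enqueue(18): size=5=cap → OVERFLOW (fail)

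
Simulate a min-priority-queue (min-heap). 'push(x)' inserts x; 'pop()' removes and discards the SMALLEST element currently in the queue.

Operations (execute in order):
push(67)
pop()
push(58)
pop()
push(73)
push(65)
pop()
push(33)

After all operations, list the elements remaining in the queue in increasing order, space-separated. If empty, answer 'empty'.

Answer: 33 73

Derivation:
push(67): heap contents = [67]
pop() → 67: heap contents = []
push(58): heap contents = [58]
pop() → 58: heap contents = []
push(73): heap contents = [73]
push(65): heap contents = [65, 73]
pop() → 65: heap contents = [73]
push(33): heap contents = [33, 73]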